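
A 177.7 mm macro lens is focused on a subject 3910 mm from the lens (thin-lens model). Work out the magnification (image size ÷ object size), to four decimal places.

0.0476×

Thin lens: 1/f = 1/dₒ + 1/dᵢ → 1/dᵢ = 1/177.7 − 1/3910 = 0.0053717 mm⁻¹, so dᵢ ≈ 186.1605 mm.
Magnification m = dᵢ/dₒ = 186.1605/3910 ≈ 0.04761.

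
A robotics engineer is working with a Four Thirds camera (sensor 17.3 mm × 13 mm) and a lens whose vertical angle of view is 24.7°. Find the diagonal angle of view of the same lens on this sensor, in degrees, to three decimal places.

40.050°

From the vertical AOV: f = 13 / (2·tan(12.35°)) = 13 / 0.43790 ≈ 29.6872 mm.
Sensor diagonal = √(17.3² + 13²) = √468.2900 ≈ 21.6400 mm.
Diagonal AOV = 2·arctan(21.6400 / (2 × 29.6872)) = 2·arctan(0.36447) ≈ 40.0503°.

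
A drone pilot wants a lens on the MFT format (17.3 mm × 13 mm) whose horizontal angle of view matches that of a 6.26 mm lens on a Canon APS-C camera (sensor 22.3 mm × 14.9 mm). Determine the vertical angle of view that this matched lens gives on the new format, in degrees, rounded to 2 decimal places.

Equal horizontal AOV ⇒ f₂ = f₁ · 17.3/22.3 = 6.26 × 0.77578 ≈ 4.8564 mm.
Vertical AOV on the new format = 2·arctan(13 / (2 × 4.8564)) = 2·arctan(1.33844) ≈ 106.4702°.

106.47°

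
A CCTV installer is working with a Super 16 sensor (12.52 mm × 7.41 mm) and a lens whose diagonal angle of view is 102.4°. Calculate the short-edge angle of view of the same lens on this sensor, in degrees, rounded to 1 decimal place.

64.7°

Sensor diagonal = √(12.52² + 7.41²) = √211.6585 ≈ 14.5485 mm.
From the diagonal AOV: f = 14.5485 / (2·tan(51.2°)) = 14.5485 / 2.48750 ≈ 5.8486 mm.
Short-edge AOV = 2·arctan(7.41 / (2 × 5.8486)) = 2·arctan(0.63348) ≈ 64.7069°.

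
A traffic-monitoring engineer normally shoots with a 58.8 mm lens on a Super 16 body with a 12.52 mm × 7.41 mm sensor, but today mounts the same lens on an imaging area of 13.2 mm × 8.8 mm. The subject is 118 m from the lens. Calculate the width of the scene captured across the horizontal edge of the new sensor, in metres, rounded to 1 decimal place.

The focal length stays 58.8 mm; the relevant sensor dimension is now w = 13.2 mm. Object distance dₒ = 118 m = 118000 mm.
Thin-lens field width W = w·(dₒ − f)/f = 13.2 × (118000 − 58.8)/58.8 ≈ 26476.596 mm = 26.4766 m.

26.5 m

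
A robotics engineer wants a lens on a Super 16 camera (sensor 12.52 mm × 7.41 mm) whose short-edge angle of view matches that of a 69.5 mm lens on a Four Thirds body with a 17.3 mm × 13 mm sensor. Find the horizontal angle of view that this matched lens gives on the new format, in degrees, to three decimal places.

17.959°

Equal short-edge AOV ⇒ f₂ = f₁ · 7.41/13 = 69.5 × 0.57000 ≈ 39.6150 mm.
Horizontal AOV on the new format = 2·arctan(12.52 / (2 × 39.6150)) = 2·arctan(0.15802) ≈ 17.9594°.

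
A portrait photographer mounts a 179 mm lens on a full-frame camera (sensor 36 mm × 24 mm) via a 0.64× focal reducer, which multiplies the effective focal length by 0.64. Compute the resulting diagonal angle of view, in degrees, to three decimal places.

21.387°

Effective focal length f = 179 × 0.64 = 114.56 mm.
Sensor diagonal = √(36² + 24²) = √1872.0000 ≈ 43.2666 mm.
α = 2·arctan(43.267 / (2 × 114.56)) = 2·arctan(0.18884) ≈ 21.3874°.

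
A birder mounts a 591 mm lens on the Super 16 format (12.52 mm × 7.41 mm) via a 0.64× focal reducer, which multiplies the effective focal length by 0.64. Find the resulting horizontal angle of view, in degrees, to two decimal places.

Effective focal length f = 591 × 0.64 = 378.24 mm.
α = 2·arctan(12.52 / (2 × 378.24)) = 2·arctan(0.01655) ≈ 1.8964°.

1.90°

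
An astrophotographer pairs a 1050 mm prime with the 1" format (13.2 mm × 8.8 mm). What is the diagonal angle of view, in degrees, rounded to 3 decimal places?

Sensor diagonal = √(13.2² + 8.8²) = √251.6800 ≈ 15.8644 mm.
Angle of view α = 2·arctan(d/2f) with d = 15.8644 mm and f = 1050 mm.
d/2f = 0.00755; arctan(0.00755) ≈ 0.4328°, so α ≈ 0.8657°.

0.866°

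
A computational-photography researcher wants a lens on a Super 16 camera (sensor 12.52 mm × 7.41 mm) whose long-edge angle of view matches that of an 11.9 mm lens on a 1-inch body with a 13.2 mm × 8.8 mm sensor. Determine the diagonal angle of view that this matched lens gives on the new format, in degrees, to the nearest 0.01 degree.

Equal long-edge AOV ⇒ f₂ = f₁ · 12.52/13.2 = 11.9 × 0.94848 ≈ 11.2870 mm.
Sensor diagonal = √(12.52² + 7.41²) = √211.6585 ≈ 14.5485 mm.
Diagonal AOV on the new format = 2·arctan(14.5485 / (2 × 11.2870)) = 2·arctan(0.64448) ≈ 65.6021°.

65.60°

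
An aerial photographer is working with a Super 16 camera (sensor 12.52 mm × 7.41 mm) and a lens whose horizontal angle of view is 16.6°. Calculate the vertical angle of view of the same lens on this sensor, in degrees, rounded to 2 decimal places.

9.87°

From the horizontal AOV: f = 12.52 / (2·tan(8.3°)) = 12.52 / 0.29177 ≈ 42.9107 mm.
Vertical AOV = 2·arctan(7.41 / (2 × 42.9107)) = 2·arctan(0.08634) ≈ 9.8696°.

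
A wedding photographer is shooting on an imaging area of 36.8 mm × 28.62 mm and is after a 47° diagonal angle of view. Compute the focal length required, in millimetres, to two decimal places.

53.61 mm

Sensor diagonal = √(36.8² + 28.62²) = √2173.3444 ≈ 46.6191 mm.
From α = 2·arctan(d/2f) we get f = d / (2·tan(α/2)).
With d = 46.6191 mm and α/2 = 23.5°, tan(α/2) ≈ 0.43481, so f ≈ 46.6191 / 0.86962 ≈ 53.6083 mm.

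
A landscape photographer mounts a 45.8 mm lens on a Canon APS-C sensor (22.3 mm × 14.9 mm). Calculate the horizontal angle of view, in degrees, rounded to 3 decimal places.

Angle of view α = 2·arctan(w/2f) with w = 22.3 mm and f = 45.8 mm.
w/2f = 0.24345; arctan(0.24345) ≈ 13.6825°, so α ≈ 27.3650°.

27.365°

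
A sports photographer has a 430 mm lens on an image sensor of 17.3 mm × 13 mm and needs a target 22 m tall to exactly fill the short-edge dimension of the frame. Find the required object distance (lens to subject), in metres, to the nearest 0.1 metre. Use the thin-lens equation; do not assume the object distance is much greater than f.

W: 22 m = 22000 mm.
Magnification m = h/W = dᵢ/dₒ; combined with 1/f = 1/dₒ + 1/dᵢ this gives dₒ = f·(1 + W/h).
dₒ = 430 mm × (1 + 22000/13) = 430 × 1693.3077 ≈ 728122.308 mm = 728.122 m.

728.1 m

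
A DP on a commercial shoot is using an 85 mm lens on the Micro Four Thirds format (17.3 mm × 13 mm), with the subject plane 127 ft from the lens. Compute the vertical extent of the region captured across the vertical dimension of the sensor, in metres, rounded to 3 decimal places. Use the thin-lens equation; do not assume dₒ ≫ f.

dₒ: 127 ft × 304.8 mm/ft = 38709.60 mm.
Similar triangles through the lens centre give W/dₒ = h/dᵢ; with 1/f = 1/dₒ + 1/dᵢ this gives W = h·(dₒ − f)/f.
W = 13 mm × (38709.6 − 85) / 85 = 13 × 454.4070 ≈ 5907.292 mm = 5.90729 m.

5.907 m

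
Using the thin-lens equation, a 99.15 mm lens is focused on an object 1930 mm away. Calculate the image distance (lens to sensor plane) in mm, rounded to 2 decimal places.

1/dᵢ = 1/f − 1/dₒ = 1/99.15 − 1/1930 = 0.0095676 mm⁻¹.
dᵢ = 1/0.0095676 ≈ 104.5195 mm.

104.52 mm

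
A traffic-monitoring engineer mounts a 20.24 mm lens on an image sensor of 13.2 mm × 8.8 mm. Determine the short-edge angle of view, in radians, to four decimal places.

0.4281 rad

Angle of view α = 2·arctan(h/2f) with h = 8.8 mm and f = 20.24 mm.
h/2f = 0.21739; arctan(0.21739) ≈ 0.2141 rad, so α ≈ 0.4281 rad.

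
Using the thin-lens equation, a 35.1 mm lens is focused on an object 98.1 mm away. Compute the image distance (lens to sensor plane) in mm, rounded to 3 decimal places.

54.656 mm

1/dᵢ = 1/f − 1/dₒ = 1/35.1 − 1/98.1 = 0.0182963 mm⁻¹.
dᵢ = 1/0.0182963 ≈ 54.6557 mm.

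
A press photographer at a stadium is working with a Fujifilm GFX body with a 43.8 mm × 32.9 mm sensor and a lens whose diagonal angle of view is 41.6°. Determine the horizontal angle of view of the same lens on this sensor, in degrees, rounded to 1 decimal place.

33.8°

Sensor diagonal = √(43.8² + 32.9²) = √3000.8500 ≈ 54.7800 mm.
From the diagonal AOV: f = 54.7800 / (2·tan(20.8°)) = 54.7800 / 0.75973 ≈ 72.1047 mm.
Horizontal AOV = 2·arctan(43.8 / (2 × 72.1047)) = 2·arctan(0.30372) ≈ 33.7897°.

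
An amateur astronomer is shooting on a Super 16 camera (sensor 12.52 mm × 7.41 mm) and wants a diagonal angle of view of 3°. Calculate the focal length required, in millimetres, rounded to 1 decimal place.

277.8 mm

Sensor diagonal = √(12.52² + 7.41²) = √211.6585 ≈ 14.5485 mm.
From α = 2·arctan(d/2f) we get f = d / (2·tan(α/2)).
With d = 14.5485 mm and α/2 = 1.5°, tan(α/2) ≈ 0.02619, so f ≈ 14.5485 / 0.05237 ≈ 277.7922 mm.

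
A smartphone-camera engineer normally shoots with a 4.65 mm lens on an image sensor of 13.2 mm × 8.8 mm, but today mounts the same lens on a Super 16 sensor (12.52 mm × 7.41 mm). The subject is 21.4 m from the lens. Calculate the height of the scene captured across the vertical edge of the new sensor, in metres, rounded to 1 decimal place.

The focal length stays 4.65 mm; the relevant sensor dimension is now h = 7.41 mm. Object distance dₒ = 21.4 m = 21400 mm.
Thin-lens field height W = h·(dₒ − f)/f = 7.41 × (21400 − 4.65)/4.65 ≈ 34094.525 mm = 34.0945 m.

34.1 m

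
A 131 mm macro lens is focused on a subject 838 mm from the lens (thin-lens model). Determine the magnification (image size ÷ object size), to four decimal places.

Thin lens: 1/f = 1/dₒ + 1/dᵢ → 1/dᵢ = 1/131 − 1/838 = 0.0064403 mm⁻¹, so dᵢ ≈ 155.2730 mm.
Magnification m = dᵢ/dₒ = 155.2730/838 ≈ 0.18529.

0.1853×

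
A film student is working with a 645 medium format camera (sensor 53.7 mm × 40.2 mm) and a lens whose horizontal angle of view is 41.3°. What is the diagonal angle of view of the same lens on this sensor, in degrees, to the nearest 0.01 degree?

50.42°

From the horizontal AOV: f = 53.7 / (2·tan(20.65°)) = 53.7 / 0.75374 ≈ 71.2444 mm.
Sensor diagonal = √(53.7² + 40.2²) = √4499.7300 ≈ 67.0800 mm.
Diagonal AOV = 2·arctan(67.0800 / (2 × 71.2444)) = 2·arctan(0.47077) ≈ 50.4197°.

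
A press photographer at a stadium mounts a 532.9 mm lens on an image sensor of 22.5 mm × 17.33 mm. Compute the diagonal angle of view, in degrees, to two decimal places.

Sensor diagonal = √(22.5² + 17.33²) = √806.5789 ≈ 28.4003 mm.
Angle of view α = 2·arctan(d/2f) with d = 28.4003 mm and f = 532.9 mm.
d/2f = 0.02665; arctan(0.02665) ≈ 1.5264°, so α ≈ 3.0528°.

3.05°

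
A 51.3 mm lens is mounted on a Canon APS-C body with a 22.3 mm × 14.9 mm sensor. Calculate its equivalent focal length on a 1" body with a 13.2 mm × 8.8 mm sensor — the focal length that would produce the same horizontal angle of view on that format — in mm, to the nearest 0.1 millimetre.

Equal angle of view means equal width/f ratio, so f₂ = f₁ · (width₂/width₁) = 51.3 × 13.2/22.3.
f₂ = 51.3 × 0.59193 ≈ 30.366 mm.

30.4 mm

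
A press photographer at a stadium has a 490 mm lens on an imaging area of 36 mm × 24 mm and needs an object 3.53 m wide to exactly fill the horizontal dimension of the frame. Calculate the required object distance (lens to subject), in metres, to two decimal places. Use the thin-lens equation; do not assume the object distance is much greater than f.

48.54 m

W: 3.53 m = 3530 mm.
Magnification m = w/W = dᵢ/dₒ; combined with 1/f = 1/dₒ + 1/dᵢ this gives dₒ = f·(1 + W/w).
dₒ = 490 mm × (1 + 3530/36) = 490 × 99.0556 ≈ 48537.222 mm = 48.5372 m.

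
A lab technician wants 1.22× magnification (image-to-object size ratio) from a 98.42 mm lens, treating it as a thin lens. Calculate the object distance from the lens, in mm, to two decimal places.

With m = dᵢ/dₒ and 1/f = 1/dₒ + 1/dᵢ, substituting dᵢ = m·dₒ gives 1/f = (1 + 1/m)/dₒ, hence dₒ = f·(1 + 1/m).
dₒ = 98.42 × (1 + 1/1.22) = 98.42 × 1.81967 ≈ 179.092 mm.

179.09 mm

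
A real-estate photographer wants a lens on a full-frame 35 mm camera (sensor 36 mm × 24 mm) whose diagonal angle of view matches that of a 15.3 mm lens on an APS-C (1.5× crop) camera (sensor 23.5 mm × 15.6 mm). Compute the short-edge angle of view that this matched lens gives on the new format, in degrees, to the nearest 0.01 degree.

54.16°

Sensor diagonal = √(23.5² + 15.6²) = √795.6100 ≈ 28.2066 mm.
Sensor diagonal = √(36² + 24²) = √1872.0000 ≈ 43.2666 mm.
Equal diagonal AOV ⇒ f₂ = f₁ · 43.2666/28.2066 = 15.3 × 1.53392 ≈ 23.4690 mm.
Short-edge AOV on the new format = 2·arctan(24 / (2 × 23.4690)) = 2·arctan(0.51131) ≈ 54.1625°.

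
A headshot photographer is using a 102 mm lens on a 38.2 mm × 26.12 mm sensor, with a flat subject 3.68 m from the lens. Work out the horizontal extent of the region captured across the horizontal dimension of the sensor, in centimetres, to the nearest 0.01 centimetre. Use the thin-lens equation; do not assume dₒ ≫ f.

134.00 cm

dₒ: 3.68 m = 3680 mm.
Similar triangles through the lens centre give W/dₒ = w/dᵢ; with 1/f = 1/dₒ + 1/dᵢ this gives W = w·(dₒ − f)/f.
W = 38.2 mm × (3680 − 102) / 102 = 38.2 × 35.0784 ≈ 1339.996 mm = 134 cm.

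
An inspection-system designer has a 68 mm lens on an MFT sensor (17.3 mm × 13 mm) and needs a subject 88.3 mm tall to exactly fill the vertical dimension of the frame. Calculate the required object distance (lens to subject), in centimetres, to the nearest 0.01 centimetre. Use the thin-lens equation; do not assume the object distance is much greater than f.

52.99 cm

Magnification m = h/W = dᵢ/dₒ; combined with 1/f = 1/dₒ + 1/dᵢ this gives dₒ = f·(1 + W/h).
dₒ = 68 mm × (1 + 88.3/13) = 68 × 7.7923 ≈ 529.877 mm = 52.9877 cm.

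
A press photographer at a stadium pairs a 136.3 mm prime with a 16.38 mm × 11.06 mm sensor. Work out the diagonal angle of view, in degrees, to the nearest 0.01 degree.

8.29°

Sensor diagonal = √(16.38² + 11.06²) = √390.6280 ≈ 19.7643 mm.
Angle of view α = 2·arctan(d/2f) with d = 19.7643 mm and f = 136.3 mm.
d/2f = 0.07250; arctan(0.07250) ≈ 4.1469°, so α ≈ 8.2937°.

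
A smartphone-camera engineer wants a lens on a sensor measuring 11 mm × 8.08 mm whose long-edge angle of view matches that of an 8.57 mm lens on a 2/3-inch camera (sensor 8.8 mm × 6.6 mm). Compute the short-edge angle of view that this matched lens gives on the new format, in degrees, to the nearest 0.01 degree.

Equal long-edge AOV ⇒ f₂ = f₁ · 11/8.8 = 8.57 × 1.25000 ≈ 10.7125 mm.
Short-edge AOV on the new format = 2·arctan(8.08 / (2 × 10.7125)) = 2·arctan(0.37713) ≈ 41.3259°.

41.33°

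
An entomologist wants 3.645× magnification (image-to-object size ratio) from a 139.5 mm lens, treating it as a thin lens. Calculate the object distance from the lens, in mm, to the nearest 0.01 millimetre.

With m = dᵢ/dₒ and 1/f = 1/dₒ + 1/dᵢ, substituting dᵢ = m·dₒ gives 1/f = (1 + 1/m)/dₒ, hence dₒ = f·(1 + 1/m).
dₒ = 139.5 × (1 + 1/3.645) = 139.5 × 1.27435 ≈ 177.772 mm.

177.77 mm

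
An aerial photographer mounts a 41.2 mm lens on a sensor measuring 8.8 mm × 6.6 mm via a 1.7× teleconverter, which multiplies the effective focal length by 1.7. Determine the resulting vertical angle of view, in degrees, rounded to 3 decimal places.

Effective focal length f = 41.2 × 1.7 = 70.04 mm.
α = 2·arctan(6.6 / (2 × 70.04)) = 2·arctan(0.04712) ≈ 5.3951°.

5.395°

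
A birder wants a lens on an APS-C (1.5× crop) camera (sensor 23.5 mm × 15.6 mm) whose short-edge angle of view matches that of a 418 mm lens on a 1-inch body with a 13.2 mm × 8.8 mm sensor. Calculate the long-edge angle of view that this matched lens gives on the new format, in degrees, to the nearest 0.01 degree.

1.82°

Equal short-edge AOV ⇒ f₂ = f₁ · 15.6/8.8 = 418 × 1.77273 ≈ 741.0000 mm.
Long-edge AOV on the new format = 2·arctan(23.5 / (2 × 741.0000)) = 2·arctan(0.01586) ≈ 1.8169°.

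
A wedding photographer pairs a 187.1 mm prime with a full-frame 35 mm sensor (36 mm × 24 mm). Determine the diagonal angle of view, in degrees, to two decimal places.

Sensor diagonal = √(36² + 24²) = √1872.0000 ≈ 43.2666 mm.
Angle of view α = 2·arctan(d/2f) with d = 43.2666 mm and f = 187.1 mm.
d/2f = 0.11562; arctan(0.11562) ≈ 6.5955°, so α ≈ 13.1910°.

13.19°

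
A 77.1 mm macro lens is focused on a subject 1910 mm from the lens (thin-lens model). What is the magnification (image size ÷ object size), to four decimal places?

0.0421×

Thin lens: 1/f = 1/dₒ + 1/dᵢ → 1/dᵢ = 1/77.1 − 1/1910 = 0.0124466 mm⁻¹, so dᵢ ≈ 80.3432 mm.
Magnification m = dᵢ/dₒ = 80.3432/1910 ≈ 0.04206.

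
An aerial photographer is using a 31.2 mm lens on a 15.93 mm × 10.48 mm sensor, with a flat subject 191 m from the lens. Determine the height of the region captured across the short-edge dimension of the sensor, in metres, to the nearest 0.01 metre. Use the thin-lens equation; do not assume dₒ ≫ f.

dₒ: 191 m = 191000 mm.
Similar triangles through the lens centre give W/dₒ = h/dᵢ; with 1/f = 1/dₒ + 1/dᵢ this gives W = h·(dₒ − f)/f.
W = 10.48 mm × (191000 − 31.2) / 31.2 = 10.48 × 6120.7949 ≈ 64145.930 mm = 64.1459 m.

64.15 m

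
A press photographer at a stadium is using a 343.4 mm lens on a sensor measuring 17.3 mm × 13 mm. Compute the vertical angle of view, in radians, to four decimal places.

Angle of view α = 2·arctan(h/2f) with h = 13 mm and f = 343.4 mm.
h/2f = 0.01893; arctan(0.01893) ≈ 0.0189 rad, so α ≈ 0.0379 rad.

0.0379 rad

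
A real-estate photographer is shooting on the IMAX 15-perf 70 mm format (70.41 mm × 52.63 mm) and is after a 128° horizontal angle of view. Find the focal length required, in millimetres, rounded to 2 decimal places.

From α = 2·arctan(w/2f) we get f = w / (2·tan(α/2)).
With w = 70.41 mm and α/2 = 64°, tan(α/2) ≈ 2.05030, so f ≈ 70.41 / 4.10061 ≈ 17.1706 mm.

17.17 mm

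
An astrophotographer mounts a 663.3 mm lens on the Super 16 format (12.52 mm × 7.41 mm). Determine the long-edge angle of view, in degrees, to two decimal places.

1.08°

Angle of view α = 2·arctan(w/2f) with w = 12.52 mm and f = 663.3 mm.
w/2f = 0.00944; arctan(0.00944) ≈ 0.5407°, so α ≈ 1.0814°.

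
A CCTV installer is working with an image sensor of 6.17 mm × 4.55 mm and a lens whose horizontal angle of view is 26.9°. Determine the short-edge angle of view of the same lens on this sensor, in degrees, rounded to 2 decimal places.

20.00°

From the horizontal AOV: f = 6.17 / (2·tan(13.45°)) = 6.17 / 0.47831 ≈ 12.8995 mm.
Short-edge AOV = 2·arctan(4.55 / (2 × 12.8995)) = 2·arctan(0.17636) ≈ 20.0040°.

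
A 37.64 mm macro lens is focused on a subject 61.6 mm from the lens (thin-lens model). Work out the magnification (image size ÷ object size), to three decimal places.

1.571×

Thin lens: 1/f = 1/dₒ + 1/dᵢ → 1/dᵢ = 1/37.64 − 1/61.6 = 0.0103337 mm⁻¹, so dᵢ ≈ 96.7706 mm.
Magnification m = dᵢ/dₒ = 96.7706/61.6 ≈ 1.57095.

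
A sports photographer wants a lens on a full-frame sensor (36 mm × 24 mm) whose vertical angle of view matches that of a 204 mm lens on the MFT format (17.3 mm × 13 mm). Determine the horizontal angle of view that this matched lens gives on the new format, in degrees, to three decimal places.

Equal vertical AOV ⇒ f₂ = f₁ · 24/13 = 204 × 1.84615 ≈ 376.6154 mm.
Horizontal AOV on the new format = 2·arctan(36 / (2 × 376.6154)) = 2·arctan(0.04779) ≈ 5.4726°.

5.473°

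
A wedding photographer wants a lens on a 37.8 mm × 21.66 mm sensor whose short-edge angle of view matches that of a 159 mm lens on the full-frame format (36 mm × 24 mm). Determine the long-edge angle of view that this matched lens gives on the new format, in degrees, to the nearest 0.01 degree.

Equal short-edge AOV ⇒ f₂ = f₁ · 21.66/24 = 159 × 0.90250 ≈ 143.4975 mm.
Long-edge AOV on the new format = 2·arctan(37.8 / (2 × 143.4975)) = 2·arctan(0.13171) ≈ 15.0064°.

15.01°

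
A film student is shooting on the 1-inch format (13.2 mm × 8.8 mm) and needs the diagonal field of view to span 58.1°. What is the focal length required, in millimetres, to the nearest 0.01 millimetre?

Sensor diagonal = √(13.2² + 8.8²) = √251.6800 ≈ 15.8644 mm.
From α = 2·arctan(d/2f) we get f = d / (2·tan(α/2)).
With d = 15.8644 mm and α/2 = 29.05°, tan(α/2) ≈ 0.55545, so f ≈ 15.8644 / 1.11090 ≈ 14.2807 mm.

14.28 mm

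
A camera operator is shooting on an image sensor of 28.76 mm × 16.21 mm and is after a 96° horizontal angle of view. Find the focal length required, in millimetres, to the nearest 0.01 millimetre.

12.95 mm

From α = 2·arctan(w/2f) we get f = w / (2·tan(α/2)).
With w = 28.76 mm and α/2 = 48°, tan(α/2) ≈ 1.11061, so f ≈ 28.76 / 2.22123 ≈ 12.9478 mm.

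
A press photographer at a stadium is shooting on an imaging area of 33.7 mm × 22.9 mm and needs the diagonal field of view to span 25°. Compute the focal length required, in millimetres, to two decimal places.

91.89 mm

Sensor diagonal = √(33.7² + 22.9²) = √1660.1000 ≈ 40.7443 mm.
From α = 2·arctan(d/2f) we get f = d / (2·tan(α/2)).
With d = 40.7443 mm and α/2 = 12.5°, tan(α/2) ≈ 0.22169, so f ≈ 40.7443 / 0.44339 ≈ 91.8929 mm.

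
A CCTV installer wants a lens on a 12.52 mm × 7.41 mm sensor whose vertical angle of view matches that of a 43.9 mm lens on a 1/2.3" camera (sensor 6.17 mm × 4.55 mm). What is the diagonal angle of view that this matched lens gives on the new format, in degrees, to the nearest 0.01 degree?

Equal vertical AOV ⇒ f₂ = f₁ · 7.41/4.55 = 43.9 × 1.62857 ≈ 71.4943 mm.
Sensor diagonal = √(12.52² + 7.41²) = √211.6585 ≈ 14.5485 mm.
Diagonal AOV on the new format = 2·arctan(14.5485 / (2 × 71.4943)) = 2·arctan(0.10175) ≈ 11.6192°.

11.62°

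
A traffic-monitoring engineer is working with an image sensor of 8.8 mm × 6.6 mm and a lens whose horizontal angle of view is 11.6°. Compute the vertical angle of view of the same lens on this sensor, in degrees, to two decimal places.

From the horizontal AOV: f = 8.8 / (2·tan(5.8°)) = 8.8 / 0.20315 ≈ 43.3172 mm.
Vertical AOV = 2·arctan(6.6 / (2 × 43.3172)) = 2·arctan(0.07618) ≈ 8.7130°.

8.71°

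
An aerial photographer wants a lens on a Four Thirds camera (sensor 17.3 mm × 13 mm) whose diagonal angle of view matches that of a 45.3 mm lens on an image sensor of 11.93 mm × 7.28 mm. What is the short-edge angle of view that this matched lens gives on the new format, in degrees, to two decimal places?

Sensor diagonal = √(11.93² + 7.28²) = √195.3233 ≈ 13.9758 mm.
Sensor diagonal = √(17.3² + 13²) = √468.2900 ≈ 21.6400 mm.
Equal diagonal AOV ⇒ f₂ = f₁ · 21.6400/13.9758 = 45.3 × 1.54839 ≈ 70.1421 mm.
Short-edge AOV on the new format = 2·arctan(13 / (2 × 70.1421)) = 2·arctan(0.09267) ≈ 10.5888°.

10.59°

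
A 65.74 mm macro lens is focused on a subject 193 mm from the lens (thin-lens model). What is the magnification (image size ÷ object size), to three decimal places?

Thin lens: 1/f = 1/dₒ + 1/dᵢ → 1/dᵢ = 1/65.74 − 1/193 = 0.0100301 mm⁻¹, so dᵢ ≈ 99.7000 mm.
Magnification m = dᵢ/dₒ = 99.7000/193 ≈ 0.51658.

0.517×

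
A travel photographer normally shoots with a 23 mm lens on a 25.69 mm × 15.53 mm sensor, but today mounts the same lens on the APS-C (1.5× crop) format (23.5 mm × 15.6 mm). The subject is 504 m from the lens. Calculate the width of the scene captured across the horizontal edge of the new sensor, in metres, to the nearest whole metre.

The focal length stays 23 mm; the relevant sensor dimension is now w = 23.5 mm. Object distance dₒ = 504 m = 504000 mm.
Thin-lens field width W = w·(dₒ − f)/f = 23.5 × (504000 − 23)/23 ≈ 514933.022 mm = 514.933 m.

515 m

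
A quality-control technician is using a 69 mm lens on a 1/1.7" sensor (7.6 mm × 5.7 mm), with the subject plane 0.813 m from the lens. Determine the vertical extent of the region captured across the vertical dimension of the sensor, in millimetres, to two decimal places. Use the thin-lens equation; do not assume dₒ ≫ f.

dₒ: 0.813 m = 813 mm.
Similar triangles through the lens centre give W/dₒ = h/dᵢ; with 1/f = 1/dₒ + 1/dᵢ this gives W = h·(dₒ − f)/f.
W = 5.7 mm × (813 − 69) / 69 = 5.7 × 10.7826 ≈ 61.461 mm.

61.46 mm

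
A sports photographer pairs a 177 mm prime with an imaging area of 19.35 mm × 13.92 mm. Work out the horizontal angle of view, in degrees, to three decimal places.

Angle of view α = 2·arctan(w/2f) with w = 19.35 mm and f = 177 mm.
w/2f = 0.05466; arctan(0.05466) ≈ 3.1287°, so α ≈ 6.2575°.

6.257°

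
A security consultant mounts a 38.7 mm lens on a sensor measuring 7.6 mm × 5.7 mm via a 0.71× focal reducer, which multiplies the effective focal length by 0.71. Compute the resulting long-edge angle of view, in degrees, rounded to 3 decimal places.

Effective focal length f = 38.7 × 0.71 = 27.477 mm.
α = 2·arctan(7.6 / (2 × 27.477)) = 2·arctan(0.13830) ≈ 15.7478°.

15.748°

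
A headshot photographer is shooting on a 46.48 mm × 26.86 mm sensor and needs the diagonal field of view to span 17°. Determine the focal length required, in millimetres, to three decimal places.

179.600 mm

Sensor diagonal = √(46.48² + 26.86²) = √2881.8500 ≈ 53.6829 mm.
From α = 2·arctan(d/2f) we get f = d / (2·tan(α/2)).
With d = 53.6829 mm and α/2 = 8.5°, tan(α/2) ≈ 0.14945, so f ≈ 53.6829 / 0.29890 ≈ 179.6002 mm.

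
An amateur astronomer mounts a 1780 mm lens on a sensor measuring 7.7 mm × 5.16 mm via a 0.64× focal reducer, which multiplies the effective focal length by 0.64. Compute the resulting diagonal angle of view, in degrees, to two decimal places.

0.47°

Effective focal length f = 1780 × 0.64 = 1139.2 mm.
Sensor diagonal = √(7.7² + 5.16²) = √85.9156 ≈ 9.2691 mm.
α = 2·arctan(9.269 / (2 × 1139.2)) = 2·arctan(0.00407) ≈ 0.4662°.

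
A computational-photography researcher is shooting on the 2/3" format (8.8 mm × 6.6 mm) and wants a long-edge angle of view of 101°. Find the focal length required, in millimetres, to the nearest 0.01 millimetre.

From α = 2·arctan(w/2f) we get f = w / (2·tan(α/2)).
With w = 8.8 mm and α/2 = 50.5°, tan(α/2) ≈ 1.21310, so f ≈ 8.8 / 2.42619 ≈ 3.6271 mm.

3.63 mm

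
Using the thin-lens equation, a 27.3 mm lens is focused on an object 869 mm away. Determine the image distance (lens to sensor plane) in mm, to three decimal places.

28.185 mm

1/dᵢ = 1/f − 1/dₒ = 1/27.3 − 1/869 = 0.0354793 mm⁻¹.
dᵢ = 1/0.0354793 ≈ 28.1855 mm.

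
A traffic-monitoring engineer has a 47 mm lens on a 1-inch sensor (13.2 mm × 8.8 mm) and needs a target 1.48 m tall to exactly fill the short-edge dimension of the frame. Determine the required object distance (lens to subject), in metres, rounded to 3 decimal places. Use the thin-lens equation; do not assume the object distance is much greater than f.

7.952 m

W: 1.48 m = 1480 mm.
Magnification m = h/W = dᵢ/dₒ; combined with 1/f = 1/dₒ + 1/dᵢ this gives dₒ = f·(1 + W/h).
dₒ = 47 mm × (1 + 1480/8.8) = 47 × 169.1818 ≈ 7951.545 mm = 7.95155 m.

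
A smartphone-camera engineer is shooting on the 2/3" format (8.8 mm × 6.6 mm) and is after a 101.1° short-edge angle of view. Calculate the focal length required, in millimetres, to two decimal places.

2.72 mm

From α = 2·arctan(h/2f) we get f = h / (2·tan(α/2)).
With h = 6.6 mm and α/2 = 50.55°, tan(α/2) ≈ 1.21526, so f ≈ 6.6 / 2.43051 ≈ 2.7155 mm.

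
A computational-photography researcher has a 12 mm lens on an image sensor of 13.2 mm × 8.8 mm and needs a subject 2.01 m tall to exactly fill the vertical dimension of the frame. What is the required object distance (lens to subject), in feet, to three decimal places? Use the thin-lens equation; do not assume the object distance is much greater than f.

W: 2.01 m = 2010 mm.
Magnification m = h/W = dᵢ/dₒ; combined with 1/f = 1/dₒ + 1/dᵢ this gives dₒ = f·(1 + W/h).
dₒ = 12 mm × (1 + 2010/8.8) = 12 × 229.4091 ≈ 2752.909 mm = 2752.909/304.8 ft = 9.03185 ft.

9.032 ft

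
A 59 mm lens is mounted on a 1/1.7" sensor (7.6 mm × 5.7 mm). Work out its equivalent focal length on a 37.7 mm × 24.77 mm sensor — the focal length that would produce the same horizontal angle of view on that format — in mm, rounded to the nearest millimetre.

Equal angle of view means equal width/f ratio, so f₂ = f₁ · (width₂/width₁) = 59 × 37.7/7.6.
f₂ = 59 × 4.96053 ≈ 292.671 mm.

293 mm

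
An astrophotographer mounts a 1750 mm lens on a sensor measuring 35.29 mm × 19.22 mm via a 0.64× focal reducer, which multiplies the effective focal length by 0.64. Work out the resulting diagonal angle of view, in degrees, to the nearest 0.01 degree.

Effective focal length f = 1750 × 0.64 = 1120 mm.
Sensor diagonal = √(35.29² + 19.22²) = √1614.7925 ≈ 40.1845 mm.
α = 2·arctan(40.184 / (2 × 1120)) = 2·arctan(0.01794) ≈ 2.0555°.

2.06°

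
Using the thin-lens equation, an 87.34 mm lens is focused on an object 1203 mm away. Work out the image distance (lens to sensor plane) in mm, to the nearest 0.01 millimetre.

94.18 mm

1/dᵢ = 1/f − 1/dₒ = 1/87.34 − 1/1203 = 0.0106183 mm⁻¹.
dᵢ = 1/0.0106183 ≈ 94.1775 mm.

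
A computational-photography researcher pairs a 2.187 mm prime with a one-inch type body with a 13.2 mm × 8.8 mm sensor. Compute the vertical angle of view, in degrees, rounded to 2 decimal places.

Angle of view α = 2·arctan(h/2f) with h = 8.8 mm and f = 2.187 mm.
h/2f = 2.01189; arctan(2.01189) ≈ 63.5705°, so α ≈ 127.1411°.

127.14°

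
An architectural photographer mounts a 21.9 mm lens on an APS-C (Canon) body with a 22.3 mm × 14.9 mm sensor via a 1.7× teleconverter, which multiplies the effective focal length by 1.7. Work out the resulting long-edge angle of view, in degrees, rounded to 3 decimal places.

33.345°

Effective focal length f = 21.9 × 1.7 = 37.23 mm.
α = 2·arctan(22.3 / (2 × 37.23)) = 2·arctan(0.29949) ≈ 33.3448°.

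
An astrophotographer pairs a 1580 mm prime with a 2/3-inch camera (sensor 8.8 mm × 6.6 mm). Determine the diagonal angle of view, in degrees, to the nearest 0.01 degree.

Sensor diagonal = √(8.8² + 6.6²) = √121.0000 ≈ 11.0000 mm.
Angle of view α = 2·arctan(d/2f) with d = 11.0000 mm and f = 1580 mm.
d/2f = 0.00348; arctan(0.00348) ≈ 0.1994°, so α ≈ 0.3989°.

0.40°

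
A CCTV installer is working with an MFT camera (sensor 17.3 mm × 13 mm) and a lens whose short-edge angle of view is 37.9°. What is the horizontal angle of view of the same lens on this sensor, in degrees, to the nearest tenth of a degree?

49.1°

From the short-edge AOV: f = 13 / (2·tan(18.95°)) = 13 / 0.68670 ≈ 18.9310 mm.
Horizontal AOV = 2·arctan(17.3 / (2 × 18.9310)) = 2·arctan(0.45692) ≈ 49.1134°.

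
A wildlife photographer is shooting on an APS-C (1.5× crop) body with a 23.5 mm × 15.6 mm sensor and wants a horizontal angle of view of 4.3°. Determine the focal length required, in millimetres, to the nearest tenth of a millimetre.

313.0 mm

From α = 2·arctan(w/2f) we get f = w / (2·tan(α/2)).
With w = 23.5 mm and α/2 = 2.15°, tan(α/2) ≈ 0.03754, so f ≈ 23.5 / 0.07508 ≈ 312.9811 mm.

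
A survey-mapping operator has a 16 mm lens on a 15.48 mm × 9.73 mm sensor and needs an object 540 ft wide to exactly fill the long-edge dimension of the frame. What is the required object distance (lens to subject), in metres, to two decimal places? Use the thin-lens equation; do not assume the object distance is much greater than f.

170.14 m

W: 540 ft × 304.8 mm/ft = 164591.99 mm.
Magnification m = w/W = dᵢ/dₒ; combined with 1/f = 1/dₒ + 1/dᵢ this gives dₒ = f·(1 + W/w).
dₒ = 16 mm × (1 + 164592/15.48) = 16 × 10633.5578 ≈ 170136.925 mm = 170.137 m.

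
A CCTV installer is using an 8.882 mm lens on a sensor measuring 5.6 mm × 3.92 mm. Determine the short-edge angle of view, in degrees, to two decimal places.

Angle of view α = 2·arctan(h/2f) with h = 3.92 mm and f = 8.882 mm.
h/2f = 0.22067; arctan(0.22067) ≈ 12.4441°, so α ≈ 24.8882°.

24.89°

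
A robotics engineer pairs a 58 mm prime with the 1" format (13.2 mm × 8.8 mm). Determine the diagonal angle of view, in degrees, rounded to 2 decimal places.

Sensor diagonal = √(13.2² + 8.8²) = √251.6800 ≈ 15.8644 mm.
Angle of view α = 2·arctan(d/2f) with d = 15.8644 mm and f = 58 mm.
d/2f = 0.13676; arctan(0.13676) ≈ 7.7876°, so α ≈ 15.5752°.

15.58°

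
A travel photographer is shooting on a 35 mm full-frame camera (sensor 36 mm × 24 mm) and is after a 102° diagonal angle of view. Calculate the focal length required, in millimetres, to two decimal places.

17.52 mm

Sensor diagonal = √(36² + 24²) = √1872.0000 ≈ 43.2666 mm.
From α = 2·arctan(d/2f) we get f = d / (2·tan(α/2)).
With d = 43.2666 mm and α/2 = 51°, tan(α/2) ≈ 1.23490, so f ≈ 43.2666 / 2.46979 ≈ 17.5183 mm.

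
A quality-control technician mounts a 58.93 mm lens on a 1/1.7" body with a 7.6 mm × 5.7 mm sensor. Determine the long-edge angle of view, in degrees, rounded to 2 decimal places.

Angle of view α = 2·arctan(w/2f) with w = 7.6 mm and f = 58.93 mm.
w/2f = 0.06448; arctan(0.06448) ≈ 3.6895°, so α ≈ 7.3790°.

7.38°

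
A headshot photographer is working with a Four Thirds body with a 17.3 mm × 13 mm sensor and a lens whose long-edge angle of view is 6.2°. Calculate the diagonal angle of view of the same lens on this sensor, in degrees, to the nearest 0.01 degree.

From the long-edge AOV: f = 17.3 / (2·tan(3.1°)) = 17.3 / 0.10832 ≈ 159.7177 mm.
Sensor diagonal = √(17.3² + 13²) = √468.2900 ≈ 21.6400 mm.
Diagonal AOV = 2·arctan(21.6400 / (2 × 159.7177)) = 2·arctan(0.06774) ≈ 7.7511°.

7.75°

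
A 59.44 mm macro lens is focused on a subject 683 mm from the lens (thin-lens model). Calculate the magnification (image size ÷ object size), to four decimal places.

0.0953×

Thin lens: 1/f = 1/dₒ + 1/dᵢ → 1/dᵢ = 1/59.44 − 1/683 = 0.0153596 mm⁻¹, so dᵢ ≈ 65.1060 mm.
Magnification m = dᵢ/dₒ = 65.1060/683 ≈ 0.09532.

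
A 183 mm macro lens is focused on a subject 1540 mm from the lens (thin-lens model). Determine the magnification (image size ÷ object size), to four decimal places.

0.1349×

Thin lens: 1/f = 1/dₒ + 1/dᵢ → 1/dᵢ = 1/183 − 1/1540 = 0.0048151 mm⁻¹, so dᵢ ≈ 207.6787 mm.
Magnification m = dᵢ/dₒ = 207.6787/1540 ≈ 0.13486.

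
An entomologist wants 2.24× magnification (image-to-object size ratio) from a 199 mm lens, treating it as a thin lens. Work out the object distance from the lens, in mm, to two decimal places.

287.84 mm

With m = dᵢ/dₒ and 1/f = 1/dₒ + 1/dᵢ, substituting dᵢ = m·dₒ gives 1/f = (1 + 1/m)/dₒ, hence dₒ = f·(1 + 1/m).
dₒ = 199 × (1 + 1/2.24) = 199 × 1.44643 ≈ 287.839 mm.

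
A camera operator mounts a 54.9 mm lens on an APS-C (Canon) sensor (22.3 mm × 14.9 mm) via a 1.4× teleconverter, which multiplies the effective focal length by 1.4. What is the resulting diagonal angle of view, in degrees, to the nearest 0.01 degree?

Effective focal length f = 54.9 × 1.4 = 76.86 mm.
Sensor diagonal = √(22.3² + 14.9²) = √719.3000 ≈ 26.8198 mm.
α = 2·arctan(26.820 / (2 × 76.86)) = 2·arctan(0.17447) ≈ 19.7937°.

19.79°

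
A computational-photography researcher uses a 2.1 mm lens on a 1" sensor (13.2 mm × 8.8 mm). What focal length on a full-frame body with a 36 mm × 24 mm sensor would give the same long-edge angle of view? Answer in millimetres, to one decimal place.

Equal angle of view means equal width/f ratio, so f₂ = f₁ · (width₂/width₁) = 2.1 × 36/13.2.
f₂ = 2.1 × 2.72727 ≈ 5.727 mm.

5.7 mm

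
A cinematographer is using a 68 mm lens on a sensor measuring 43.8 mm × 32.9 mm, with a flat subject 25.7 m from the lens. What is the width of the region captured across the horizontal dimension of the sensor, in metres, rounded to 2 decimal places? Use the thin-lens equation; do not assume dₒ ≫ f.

dₒ: 25.7 m = 25700 mm.
Similar triangles through the lens centre give W/dₒ = w/dᵢ; with 1/f = 1/dₒ + 1/dᵢ this gives W = w·(dₒ − f)/f.
W = 43.8 mm × (25700 − 68) / 68 = 43.8 × 376.9412 ≈ 16510.024 mm = 16.51 m.

16.51 m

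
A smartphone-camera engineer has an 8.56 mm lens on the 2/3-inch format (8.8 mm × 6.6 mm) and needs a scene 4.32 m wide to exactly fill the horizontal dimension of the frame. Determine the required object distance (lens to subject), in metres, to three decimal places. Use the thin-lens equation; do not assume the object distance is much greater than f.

4.211 m

W: 4.32 m = 4320 mm.
Magnification m = w/W = dᵢ/dₒ; combined with 1/f = 1/dₒ + 1/dᵢ this gives dₒ = f·(1 + W/w).
dₒ = 8.56 mm × (1 + 4320/8.8) = 8.56 × 491.9091 ≈ 4210.742 mm = 4.21074 m.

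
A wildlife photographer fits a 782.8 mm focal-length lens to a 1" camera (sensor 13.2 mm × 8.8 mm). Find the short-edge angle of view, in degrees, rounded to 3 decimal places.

0.644°

Angle of view α = 2·arctan(h/2f) with h = 8.8 mm and f = 782.8 mm.
h/2f = 0.00562; arctan(0.00562) ≈ 0.3220°, so α ≈ 0.6441°.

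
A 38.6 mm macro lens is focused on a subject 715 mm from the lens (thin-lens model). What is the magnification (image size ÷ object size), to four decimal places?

Thin lens: 1/f = 1/dₒ + 1/dᵢ → 1/dᵢ = 1/38.6 − 1/715 = 0.0245081 mm⁻¹, so dᵢ ≈ 40.8028 mm.
Magnification m = dᵢ/dₒ = 40.8028/715 ≈ 0.05707.

0.0571×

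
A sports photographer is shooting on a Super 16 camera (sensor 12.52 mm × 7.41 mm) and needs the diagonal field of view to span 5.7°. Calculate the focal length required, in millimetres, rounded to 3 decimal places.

146.119 mm

Sensor diagonal = √(12.52² + 7.41²) = √211.6585 ≈ 14.5485 mm.
From α = 2·arctan(d/2f) we get f = d / (2·tan(α/2)).
With d = 14.5485 mm and α/2 = 2.85°, tan(α/2) ≈ 0.04978, so f ≈ 14.5485 / 0.09957 ≈ 146.1192 mm.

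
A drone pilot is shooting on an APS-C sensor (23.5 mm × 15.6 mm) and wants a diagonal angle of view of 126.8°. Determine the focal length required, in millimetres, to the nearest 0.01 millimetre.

7.06 mm

Sensor diagonal = √(23.5² + 15.6²) = √795.6100 ≈ 28.2066 mm.
From α = 2·arctan(d/2f) we get f = d / (2·tan(α/2)).
With d = 28.2066 mm and α/2 = 63.4°, tan(α/2) ≈ 1.99695, so f ≈ 28.2066 / 3.99391 ≈ 7.0624 mm.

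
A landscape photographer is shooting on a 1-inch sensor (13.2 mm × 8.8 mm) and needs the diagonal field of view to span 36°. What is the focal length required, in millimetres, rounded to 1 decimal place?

Sensor diagonal = √(13.2² + 8.8²) = √251.6800 ≈ 15.8644 mm.
From α = 2·arctan(d/2f) we get f = d / (2·tan(α/2)).
With d = 15.8644 mm and α/2 = 18°, tan(α/2) ≈ 0.32492, so f ≈ 15.8644 / 0.64984 ≈ 24.4128 mm.

24.4 mm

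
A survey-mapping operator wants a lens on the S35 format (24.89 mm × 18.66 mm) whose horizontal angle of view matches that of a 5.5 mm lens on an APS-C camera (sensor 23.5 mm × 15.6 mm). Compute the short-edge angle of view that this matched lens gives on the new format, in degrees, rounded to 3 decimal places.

116.042°

Equal horizontal AOV ⇒ f₂ = f₁ · 24.89/23.5 = 5.5 × 1.05915 ≈ 5.8253 mm.
Short-edge AOV on the new format = 2·arctan(18.66 / (2 × 5.8253)) = 2·arctan(1.60163) ≈ 116.0416°.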